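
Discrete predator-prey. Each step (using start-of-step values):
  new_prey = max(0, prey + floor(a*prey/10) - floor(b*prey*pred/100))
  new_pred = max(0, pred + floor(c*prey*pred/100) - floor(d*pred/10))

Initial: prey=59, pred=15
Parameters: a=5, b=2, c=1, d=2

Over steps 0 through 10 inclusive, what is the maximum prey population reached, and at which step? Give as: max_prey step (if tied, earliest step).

Step 1: prey: 59+29-17=71; pred: 15+8-3=20
Step 2: prey: 71+35-28=78; pred: 20+14-4=30
Step 3: prey: 78+39-46=71; pred: 30+23-6=47
Step 4: prey: 71+35-66=40; pred: 47+33-9=71
Step 5: prey: 40+20-56=4; pred: 71+28-14=85
Step 6: prey: 4+2-6=0; pred: 85+3-17=71
Step 7: prey: 0+0-0=0; pred: 71+0-14=57
Step 8: prey: 0+0-0=0; pred: 57+0-11=46
Step 9: prey: 0+0-0=0; pred: 46+0-9=37
Step 10: prey: 0+0-0=0; pred: 37+0-7=30
Max prey = 78 at step 2

Answer: 78 2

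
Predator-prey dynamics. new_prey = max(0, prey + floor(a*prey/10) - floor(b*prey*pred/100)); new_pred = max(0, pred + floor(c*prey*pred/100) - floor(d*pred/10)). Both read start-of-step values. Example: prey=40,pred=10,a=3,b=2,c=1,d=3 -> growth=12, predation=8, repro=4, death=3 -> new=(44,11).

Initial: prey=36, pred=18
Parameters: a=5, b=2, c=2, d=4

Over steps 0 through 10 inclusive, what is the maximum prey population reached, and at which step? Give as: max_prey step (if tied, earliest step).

Answer: 44 2

Derivation:
Step 1: prey: 36+18-12=42; pred: 18+12-7=23
Step 2: prey: 42+21-19=44; pred: 23+19-9=33
Step 3: prey: 44+22-29=37; pred: 33+29-13=49
Step 4: prey: 37+18-36=19; pred: 49+36-19=66
Step 5: prey: 19+9-25=3; pred: 66+25-26=65
Step 6: prey: 3+1-3=1; pred: 65+3-26=42
Step 7: prey: 1+0-0=1; pred: 42+0-16=26
Step 8: prey: 1+0-0=1; pred: 26+0-10=16
Step 9: prey: 1+0-0=1; pred: 16+0-6=10
Step 10: prey: 1+0-0=1; pred: 10+0-4=6
Max prey = 44 at step 2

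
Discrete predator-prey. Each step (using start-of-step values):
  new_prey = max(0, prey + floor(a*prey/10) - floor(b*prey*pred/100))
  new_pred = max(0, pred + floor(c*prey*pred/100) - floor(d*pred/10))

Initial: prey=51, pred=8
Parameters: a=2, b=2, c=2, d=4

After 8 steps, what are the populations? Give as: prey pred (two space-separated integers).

Step 1: prey: 51+10-8=53; pred: 8+8-3=13
Step 2: prey: 53+10-13=50; pred: 13+13-5=21
Step 3: prey: 50+10-21=39; pred: 21+21-8=34
Step 4: prey: 39+7-26=20; pred: 34+26-13=47
Step 5: prey: 20+4-18=6; pred: 47+18-18=47
Step 6: prey: 6+1-5=2; pred: 47+5-18=34
Step 7: prey: 2+0-1=1; pred: 34+1-13=22
Step 8: prey: 1+0-0=1; pred: 22+0-8=14

Answer: 1 14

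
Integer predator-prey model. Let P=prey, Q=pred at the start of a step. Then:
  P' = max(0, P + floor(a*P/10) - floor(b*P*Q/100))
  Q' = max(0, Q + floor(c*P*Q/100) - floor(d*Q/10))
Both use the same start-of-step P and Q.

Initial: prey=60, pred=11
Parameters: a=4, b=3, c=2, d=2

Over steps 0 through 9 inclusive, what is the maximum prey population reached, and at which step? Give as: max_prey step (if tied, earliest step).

Answer: 65 1

Derivation:
Step 1: prey: 60+24-19=65; pred: 11+13-2=22
Step 2: prey: 65+26-42=49; pred: 22+28-4=46
Step 3: prey: 49+19-67=1; pred: 46+45-9=82
Step 4: prey: 1+0-2=0; pred: 82+1-16=67
Step 5: prey: 0+0-0=0; pred: 67+0-13=54
Step 6: prey: 0+0-0=0; pred: 54+0-10=44
Step 7: prey: 0+0-0=0; pred: 44+0-8=36
Step 8: prey: 0+0-0=0; pred: 36+0-7=29
Step 9: prey: 0+0-0=0; pred: 29+0-5=24
Max prey = 65 at step 1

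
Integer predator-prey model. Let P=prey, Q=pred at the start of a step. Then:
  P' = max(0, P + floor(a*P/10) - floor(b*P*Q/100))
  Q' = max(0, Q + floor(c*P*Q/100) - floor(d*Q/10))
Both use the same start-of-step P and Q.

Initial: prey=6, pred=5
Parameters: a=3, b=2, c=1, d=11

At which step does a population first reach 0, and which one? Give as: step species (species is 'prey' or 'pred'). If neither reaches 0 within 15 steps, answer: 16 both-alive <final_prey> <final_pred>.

Answer: 1 pred

Derivation:
Step 1: prey: 6+1-0=7; pred: 5+0-5=0
First extinction: pred at step 1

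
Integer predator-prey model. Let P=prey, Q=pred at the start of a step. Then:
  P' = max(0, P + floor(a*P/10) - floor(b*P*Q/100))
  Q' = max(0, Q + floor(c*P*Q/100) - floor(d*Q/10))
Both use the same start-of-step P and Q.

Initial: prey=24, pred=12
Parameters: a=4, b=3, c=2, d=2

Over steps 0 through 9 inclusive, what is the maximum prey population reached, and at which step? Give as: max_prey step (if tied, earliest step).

Step 1: prey: 24+9-8=25; pred: 12+5-2=15
Step 2: prey: 25+10-11=24; pred: 15+7-3=19
Step 3: prey: 24+9-13=20; pred: 19+9-3=25
Step 4: prey: 20+8-15=13; pred: 25+10-5=30
Step 5: prey: 13+5-11=7; pred: 30+7-6=31
Step 6: prey: 7+2-6=3; pred: 31+4-6=29
Step 7: prey: 3+1-2=2; pred: 29+1-5=25
Step 8: prey: 2+0-1=1; pred: 25+1-5=21
Step 9: prey: 1+0-0=1; pred: 21+0-4=17
Max prey = 25 at step 1

Answer: 25 1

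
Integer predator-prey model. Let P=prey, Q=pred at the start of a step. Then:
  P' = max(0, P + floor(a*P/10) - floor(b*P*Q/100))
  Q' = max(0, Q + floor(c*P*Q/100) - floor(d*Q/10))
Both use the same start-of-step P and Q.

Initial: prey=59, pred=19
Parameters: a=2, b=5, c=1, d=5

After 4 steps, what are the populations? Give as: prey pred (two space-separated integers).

Answer: 1 4

Derivation:
Step 1: prey: 59+11-56=14; pred: 19+11-9=21
Step 2: prey: 14+2-14=2; pred: 21+2-10=13
Step 3: prey: 2+0-1=1; pred: 13+0-6=7
Step 4: prey: 1+0-0=1; pred: 7+0-3=4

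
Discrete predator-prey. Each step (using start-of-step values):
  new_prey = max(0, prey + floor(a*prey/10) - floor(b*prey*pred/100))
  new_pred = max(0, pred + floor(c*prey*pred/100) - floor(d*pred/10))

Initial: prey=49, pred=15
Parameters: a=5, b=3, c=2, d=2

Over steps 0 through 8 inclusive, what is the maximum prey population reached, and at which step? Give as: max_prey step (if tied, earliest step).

Answer: 51 1

Derivation:
Step 1: prey: 49+24-22=51; pred: 15+14-3=26
Step 2: prey: 51+25-39=37; pred: 26+26-5=47
Step 3: prey: 37+18-52=3; pred: 47+34-9=72
Step 4: prey: 3+1-6=0; pred: 72+4-14=62
Step 5: prey: 0+0-0=0; pred: 62+0-12=50
Step 6: prey: 0+0-0=0; pred: 50+0-10=40
Step 7: prey: 0+0-0=0; pred: 40+0-8=32
Step 8: prey: 0+0-0=0; pred: 32+0-6=26
Max prey = 51 at step 1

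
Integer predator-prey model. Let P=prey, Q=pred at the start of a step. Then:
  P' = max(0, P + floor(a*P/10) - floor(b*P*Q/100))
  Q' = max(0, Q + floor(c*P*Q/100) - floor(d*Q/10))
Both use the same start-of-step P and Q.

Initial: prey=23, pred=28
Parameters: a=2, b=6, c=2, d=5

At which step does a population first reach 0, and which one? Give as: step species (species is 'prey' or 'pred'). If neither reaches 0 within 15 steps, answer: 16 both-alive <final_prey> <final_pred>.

Answer: 1 prey

Derivation:
Step 1: prey: 23+4-38=0; pred: 28+12-14=26
First extinction: prey at step 1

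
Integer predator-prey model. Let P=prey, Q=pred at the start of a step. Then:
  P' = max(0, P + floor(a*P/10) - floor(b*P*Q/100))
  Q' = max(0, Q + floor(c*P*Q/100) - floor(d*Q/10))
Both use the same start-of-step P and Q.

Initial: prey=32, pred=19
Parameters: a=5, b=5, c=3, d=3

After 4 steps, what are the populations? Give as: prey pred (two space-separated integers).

Step 1: prey: 32+16-30=18; pred: 19+18-5=32
Step 2: prey: 18+9-28=0; pred: 32+17-9=40
Step 3: prey: 0+0-0=0; pred: 40+0-12=28
Step 4: prey: 0+0-0=0; pred: 28+0-8=20

Answer: 0 20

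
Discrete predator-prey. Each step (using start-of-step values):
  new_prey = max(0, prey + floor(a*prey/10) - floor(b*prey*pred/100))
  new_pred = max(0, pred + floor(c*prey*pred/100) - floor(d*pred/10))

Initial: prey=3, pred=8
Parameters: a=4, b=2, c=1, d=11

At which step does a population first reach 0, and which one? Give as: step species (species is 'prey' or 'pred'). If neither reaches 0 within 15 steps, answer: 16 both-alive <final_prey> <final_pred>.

Step 1: prey: 3+1-0=4; pred: 8+0-8=0
First extinction: pred at step 1

Answer: 1 pred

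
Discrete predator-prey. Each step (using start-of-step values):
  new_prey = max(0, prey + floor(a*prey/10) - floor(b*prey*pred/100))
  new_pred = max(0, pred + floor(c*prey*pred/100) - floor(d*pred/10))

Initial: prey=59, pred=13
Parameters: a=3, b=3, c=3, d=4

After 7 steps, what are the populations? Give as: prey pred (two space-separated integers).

Step 1: prey: 59+17-23=53; pred: 13+23-5=31
Step 2: prey: 53+15-49=19; pred: 31+49-12=68
Step 3: prey: 19+5-38=0; pred: 68+38-27=79
Step 4: prey: 0+0-0=0; pred: 79+0-31=48
Step 5: prey: 0+0-0=0; pred: 48+0-19=29
Step 6: prey: 0+0-0=0; pred: 29+0-11=18
Step 7: prey: 0+0-0=0; pred: 18+0-7=11

Answer: 0 11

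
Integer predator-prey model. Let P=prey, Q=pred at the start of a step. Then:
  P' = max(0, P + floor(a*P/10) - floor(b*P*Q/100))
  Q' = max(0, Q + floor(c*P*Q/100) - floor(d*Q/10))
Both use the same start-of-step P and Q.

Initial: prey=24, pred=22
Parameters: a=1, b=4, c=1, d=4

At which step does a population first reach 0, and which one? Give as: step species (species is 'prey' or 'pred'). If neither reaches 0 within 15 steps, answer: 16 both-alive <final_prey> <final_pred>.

Answer: 16 both-alive 2 2

Derivation:
Step 1: prey: 24+2-21=5; pred: 22+5-8=19
Step 2: prey: 5+0-3=2; pred: 19+0-7=12
Step 3: prey: 2+0-0=2; pred: 12+0-4=8
Step 4: prey: 2+0-0=2; pred: 8+0-3=5
Step 5: prey: 2+0-0=2; pred: 5+0-2=3
Step 6: prey: 2+0-0=2; pred: 3+0-1=2
Step 7: prey: 2+0-0=2; pred: 2+0-0=2
Steps 8-15: state stable at prey=2, pred=2 (no change)
No extinction within 15 steps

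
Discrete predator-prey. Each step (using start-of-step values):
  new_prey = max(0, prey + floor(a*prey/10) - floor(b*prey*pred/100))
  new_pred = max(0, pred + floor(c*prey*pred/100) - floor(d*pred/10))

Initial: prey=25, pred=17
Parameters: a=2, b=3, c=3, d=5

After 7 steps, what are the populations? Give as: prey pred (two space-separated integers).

Answer: 3 2

Derivation:
Step 1: prey: 25+5-12=18; pred: 17+12-8=21
Step 2: prey: 18+3-11=10; pred: 21+11-10=22
Step 3: prey: 10+2-6=6; pred: 22+6-11=17
Step 4: prey: 6+1-3=4; pred: 17+3-8=12
Step 5: prey: 4+0-1=3; pred: 12+1-6=7
Step 6: prey: 3+0-0=3; pred: 7+0-3=4
Step 7: prey: 3+0-0=3; pred: 4+0-2=2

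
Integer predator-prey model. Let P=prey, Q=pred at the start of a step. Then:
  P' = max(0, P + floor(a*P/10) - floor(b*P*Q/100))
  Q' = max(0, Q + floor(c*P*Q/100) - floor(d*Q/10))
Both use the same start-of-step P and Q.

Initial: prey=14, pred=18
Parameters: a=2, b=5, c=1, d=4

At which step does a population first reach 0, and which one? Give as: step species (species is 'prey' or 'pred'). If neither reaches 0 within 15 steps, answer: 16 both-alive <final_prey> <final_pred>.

Step 1: prey: 14+2-12=4; pred: 18+2-7=13
Step 2: prey: 4+0-2=2; pred: 13+0-5=8
Step 3: prey: 2+0-0=2; pred: 8+0-3=5
Step 4: prey: 2+0-0=2; pred: 5+0-2=3
Step 5: prey: 2+0-0=2; pred: 3+0-1=2
Step 6: prey: 2+0-0=2; pred: 2+0-0=2
Steps 7-15: state stable at prey=2, pred=2 (no change)
No extinction within 15 steps

Answer: 16 both-alive 2 2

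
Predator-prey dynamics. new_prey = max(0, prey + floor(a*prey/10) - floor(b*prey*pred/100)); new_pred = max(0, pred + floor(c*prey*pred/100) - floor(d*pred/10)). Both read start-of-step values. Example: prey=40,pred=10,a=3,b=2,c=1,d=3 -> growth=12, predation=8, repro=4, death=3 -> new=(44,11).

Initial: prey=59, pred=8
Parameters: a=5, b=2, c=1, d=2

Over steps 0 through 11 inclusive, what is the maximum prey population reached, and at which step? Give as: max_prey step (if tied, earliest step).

Answer: 117 3

Derivation:
Step 1: prey: 59+29-9=79; pred: 8+4-1=11
Step 2: prey: 79+39-17=101; pred: 11+8-2=17
Step 3: prey: 101+50-34=117; pred: 17+17-3=31
Step 4: prey: 117+58-72=103; pred: 31+36-6=61
Step 5: prey: 103+51-125=29; pred: 61+62-12=111
Step 6: prey: 29+14-64=0; pred: 111+32-22=121
Step 7: prey: 0+0-0=0; pred: 121+0-24=97
Step 8: prey: 0+0-0=0; pred: 97+0-19=78
Step 9: prey: 0+0-0=0; pred: 78+0-15=63
Step 10: prey: 0+0-0=0; pred: 63+0-12=51
Step 11: prey: 0+0-0=0; pred: 51+0-10=41
Max prey = 117 at step 3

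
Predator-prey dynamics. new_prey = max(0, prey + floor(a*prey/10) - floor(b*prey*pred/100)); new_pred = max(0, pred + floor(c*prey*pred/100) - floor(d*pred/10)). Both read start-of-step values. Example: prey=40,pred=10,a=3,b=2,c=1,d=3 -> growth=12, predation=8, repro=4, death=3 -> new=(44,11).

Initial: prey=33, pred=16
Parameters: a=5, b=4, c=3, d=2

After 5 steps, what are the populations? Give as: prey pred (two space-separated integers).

Answer: 0 34

Derivation:
Step 1: prey: 33+16-21=28; pred: 16+15-3=28
Step 2: prey: 28+14-31=11; pred: 28+23-5=46
Step 3: prey: 11+5-20=0; pred: 46+15-9=52
Step 4: prey: 0+0-0=0; pred: 52+0-10=42
Step 5: prey: 0+0-0=0; pred: 42+0-8=34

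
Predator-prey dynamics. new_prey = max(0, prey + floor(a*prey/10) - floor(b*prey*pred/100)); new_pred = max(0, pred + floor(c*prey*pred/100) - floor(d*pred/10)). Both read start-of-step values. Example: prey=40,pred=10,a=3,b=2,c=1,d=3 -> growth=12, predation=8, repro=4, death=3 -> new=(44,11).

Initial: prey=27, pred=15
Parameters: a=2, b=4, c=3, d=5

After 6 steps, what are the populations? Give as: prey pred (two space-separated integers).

Answer: 2 2

Derivation:
Step 1: prey: 27+5-16=16; pred: 15+12-7=20
Step 2: prey: 16+3-12=7; pred: 20+9-10=19
Step 3: prey: 7+1-5=3; pred: 19+3-9=13
Step 4: prey: 3+0-1=2; pred: 13+1-6=8
Step 5: prey: 2+0-0=2; pred: 8+0-4=4
Step 6: prey: 2+0-0=2; pred: 4+0-2=2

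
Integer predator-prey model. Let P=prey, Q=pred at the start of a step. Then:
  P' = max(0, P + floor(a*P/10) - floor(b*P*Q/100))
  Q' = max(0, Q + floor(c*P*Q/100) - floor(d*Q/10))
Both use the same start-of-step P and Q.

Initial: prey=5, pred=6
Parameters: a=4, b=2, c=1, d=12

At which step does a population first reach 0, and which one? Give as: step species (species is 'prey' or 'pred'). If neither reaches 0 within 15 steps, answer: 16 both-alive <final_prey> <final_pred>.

Step 1: prey: 5+2-0=7; pred: 6+0-7=0
First extinction: pred at step 1

Answer: 1 pred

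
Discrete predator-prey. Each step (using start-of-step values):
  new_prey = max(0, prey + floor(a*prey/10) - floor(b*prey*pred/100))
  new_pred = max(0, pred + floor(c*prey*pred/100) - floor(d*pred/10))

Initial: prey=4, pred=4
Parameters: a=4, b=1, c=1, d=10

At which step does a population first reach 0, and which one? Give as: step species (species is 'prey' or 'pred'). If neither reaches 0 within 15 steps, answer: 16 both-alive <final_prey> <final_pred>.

Answer: 1 pred

Derivation:
Step 1: prey: 4+1-0=5; pred: 4+0-4=0
First extinction: pred at step 1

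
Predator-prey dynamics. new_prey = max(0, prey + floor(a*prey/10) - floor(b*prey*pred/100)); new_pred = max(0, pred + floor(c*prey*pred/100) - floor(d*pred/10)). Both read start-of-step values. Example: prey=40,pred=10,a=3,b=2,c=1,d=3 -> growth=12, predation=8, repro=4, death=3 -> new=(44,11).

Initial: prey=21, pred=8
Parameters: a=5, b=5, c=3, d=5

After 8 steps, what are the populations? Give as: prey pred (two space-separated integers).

Step 1: prey: 21+10-8=23; pred: 8+5-4=9
Step 2: prey: 23+11-10=24; pred: 9+6-4=11
Step 3: prey: 24+12-13=23; pred: 11+7-5=13
Step 4: prey: 23+11-14=20; pred: 13+8-6=15
Step 5: prey: 20+10-15=15; pred: 15+9-7=17
Step 6: prey: 15+7-12=10; pred: 17+7-8=16
Step 7: prey: 10+5-8=7; pred: 16+4-8=12
Step 8: prey: 7+3-4=6; pred: 12+2-6=8

Answer: 6 8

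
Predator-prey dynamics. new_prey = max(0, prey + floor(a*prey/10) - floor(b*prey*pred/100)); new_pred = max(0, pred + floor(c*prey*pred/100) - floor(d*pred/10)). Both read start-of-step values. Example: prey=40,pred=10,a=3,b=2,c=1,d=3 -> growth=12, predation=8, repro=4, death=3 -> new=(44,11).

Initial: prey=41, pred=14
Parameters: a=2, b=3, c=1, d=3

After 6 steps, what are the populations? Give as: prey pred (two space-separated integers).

Step 1: prey: 41+8-17=32; pred: 14+5-4=15
Step 2: prey: 32+6-14=24; pred: 15+4-4=15
Step 3: prey: 24+4-10=18; pred: 15+3-4=14
Step 4: prey: 18+3-7=14; pred: 14+2-4=12
Step 5: prey: 14+2-5=11; pred: 12+1-3=10
Step 6: prey: 11+2-3=10; pred: 10+1-3=8

Answer: 10 8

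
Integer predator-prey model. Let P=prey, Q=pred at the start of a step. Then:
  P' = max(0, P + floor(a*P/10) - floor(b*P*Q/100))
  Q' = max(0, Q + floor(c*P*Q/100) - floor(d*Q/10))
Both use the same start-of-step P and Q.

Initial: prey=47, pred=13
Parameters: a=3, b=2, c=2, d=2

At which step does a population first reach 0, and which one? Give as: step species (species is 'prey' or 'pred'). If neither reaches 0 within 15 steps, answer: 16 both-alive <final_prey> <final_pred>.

Answer: 4 prey

Derivation:
Step 1: prey: 47+14-12=49; pred: 13+12-2=23
Step 2: prey: 49+14-22=41; pred: 23+22-4=41
Step 3: prey: 41+12-33=20; pred: 41+33-8=66
Step 4: prey: 20+6-26=0; pred: 66+26-13=79
First extinction: prey at step 4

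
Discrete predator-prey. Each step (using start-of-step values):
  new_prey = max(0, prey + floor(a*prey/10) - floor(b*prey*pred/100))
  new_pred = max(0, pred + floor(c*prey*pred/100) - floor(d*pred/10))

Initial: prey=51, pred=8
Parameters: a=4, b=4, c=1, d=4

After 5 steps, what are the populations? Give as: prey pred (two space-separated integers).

Step 1: prey: 51+20-16=55; pred: 8+4-3=9
Step 2: prey: 55+22-19=58; pred: 9+4-3=10
Step 3: prey: 58+23-23=58; pred: 10+5-4=11
Step 4: prey: 58+23-25=56; pred: 11+6-4=13
Step 5: prey: 56+22-29=49; pred: 13+7-5=15

Answer: 49 15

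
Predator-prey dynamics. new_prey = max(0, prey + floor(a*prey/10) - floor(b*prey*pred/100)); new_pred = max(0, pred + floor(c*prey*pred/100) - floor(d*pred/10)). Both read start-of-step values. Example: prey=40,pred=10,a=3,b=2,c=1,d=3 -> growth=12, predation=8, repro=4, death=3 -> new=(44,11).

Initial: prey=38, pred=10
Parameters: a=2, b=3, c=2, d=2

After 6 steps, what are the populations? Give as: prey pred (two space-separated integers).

Answer: 1 23

Derivation:
Step 1: prey: 38+7-11=34; pred: 10+7-2=15
Step 2: prey: 34+6-15=25; pred: 15+10-3=22
Step 3: prey: 25+5-16=14; pred: 22+11-4=29
Step 4: prey: 14+2-12=4; pred: 29+8-5=32
Step 5: prey: 4+0-3=1; pred: 32+2-6=28
Step 6: prey: 1+0-0=1; pred: 28+0-5=23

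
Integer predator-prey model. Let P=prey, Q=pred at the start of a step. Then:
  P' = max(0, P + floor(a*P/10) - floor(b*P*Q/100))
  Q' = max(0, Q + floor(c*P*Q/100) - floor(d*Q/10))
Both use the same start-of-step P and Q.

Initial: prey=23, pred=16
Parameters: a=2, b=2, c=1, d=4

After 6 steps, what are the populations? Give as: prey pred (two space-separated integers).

Step 1: prey: 23+4-7=20; pred: 16+3-6=13
Step 2: prey: 20+4-5=19; pred: 13+2-5=10
Step 3: prey: 19+3-3=19; pred: 10+1-4=7
Step 4: prey: 19+3-2=20; pred: 7+1-2=6
Step 5: prey: 20+4-2=22; pred: 6+1-2=5
Step 6: prey: 22+4-2=24; pred: 5+1-2=4

Answer: 24 4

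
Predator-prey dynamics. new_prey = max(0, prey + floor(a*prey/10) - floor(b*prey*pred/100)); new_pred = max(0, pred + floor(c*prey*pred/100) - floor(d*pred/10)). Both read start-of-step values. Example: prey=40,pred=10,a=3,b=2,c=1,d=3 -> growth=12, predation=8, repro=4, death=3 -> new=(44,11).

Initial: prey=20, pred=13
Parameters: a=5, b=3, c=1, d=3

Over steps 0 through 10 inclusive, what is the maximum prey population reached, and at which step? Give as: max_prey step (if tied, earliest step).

Step 1: prey: 20+10-7=23; pred: 13+2-3=12
Step 2: prey: 23+11-8=26; pred: 12+2-3=11
Step 3: prey: 26+13-8=31; pred: 11+2-3=10
Step 4: prey: 31+15-9=37; pred: 10+3-3=10
Step 5: prey: 37+18-11=44; pred: 10+3-3=10
Step 6: prey: 44+22-13=53; pred: 10+4-3=11
Step 7: prey: 53+26-17=62; pred: 11+5-3=13
Step 8: prey: 62+31-24=69; pred: 13+8-3=18
Step 9: prey: 69+34-37=66; pred: 18+12-5=25
Step 10: prey: 66+33-49=50; pred: 25+16-7=34
Max prey = 69 at step 8

Answer: 69 8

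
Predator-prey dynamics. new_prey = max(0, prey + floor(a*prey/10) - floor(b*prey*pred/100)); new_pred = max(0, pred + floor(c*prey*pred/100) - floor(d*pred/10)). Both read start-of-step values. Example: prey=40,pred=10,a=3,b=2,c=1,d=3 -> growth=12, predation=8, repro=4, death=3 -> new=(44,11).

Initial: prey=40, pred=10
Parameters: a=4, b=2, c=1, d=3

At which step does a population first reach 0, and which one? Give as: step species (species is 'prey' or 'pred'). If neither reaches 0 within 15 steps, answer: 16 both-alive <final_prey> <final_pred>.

Step 1: prey: 40+16-8=48; pred: 10+4-3=11
Step 2: prey: 48+19-10=57; pred: 11+5-3=13
Step 3: prey: 57+22-14=65; pred: 13+7-3=17
Step 4: prey: 65+26-22=69; pred: 17+11-5=23
Step 5: prey: 69+27-31=65; pred: 23+15-6=32
Step 6: prey: 65+26-41=50; pred: 32+20-9=43
Step 7: prey: 50+20-43=27; pred: 43+21-12=52
Step 8: prey: 27+10-28=9; pred: 52+14-15=51
Step 9: prey: 9+3-9=3; pred: 51+4-15=40
Step 10: prey: 3+1-2=2; pred: 40+1-12=29
Step 11: prey: 2+0-1=1; pred: 29+0-8=21
Step 12: prey: 1+0-0=1; pred: 21+0-6=15
Step 13: prey: 1+0-0=1; pred: 15+0-4=11
Step 14: prey: 1+0-0=1; pred: 11+0-3=8
Step 15: prey: 1+0-0=1; pred: 8+0-2=6
No extinction within 15 steps

Answer: 16 both-alive 1 6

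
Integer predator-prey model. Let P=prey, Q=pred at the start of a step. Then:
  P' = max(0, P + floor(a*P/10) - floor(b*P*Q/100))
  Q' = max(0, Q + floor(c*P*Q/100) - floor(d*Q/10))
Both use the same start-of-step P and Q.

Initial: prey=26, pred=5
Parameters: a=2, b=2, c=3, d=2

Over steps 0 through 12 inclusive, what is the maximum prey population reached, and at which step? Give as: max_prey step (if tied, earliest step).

Answer: 30 2

Derivation:
Step 1: prey: 26+5-2=29; pred: 5+3-1=7
Step 2: prey: 29+5-4=30; pred: 7+6-1=12
Step 3: prey: 30+6-7=29; pred: 12+10-2=20
Step 4: prey: 29+5-11=23; pred: 20+17-4=33
Step 5: prey: 23+4-15=12; pred: 33+22-6=49
Step 6: prey: 12+2-11=3; pred: 49+17-9=57
Step 7: prey: 3+0-3=0; pred: 57+5-11=51
Step 8: prey: 0+0-0=0; pred: 51+0-10=41
Step 9: prey: 0+0-0=0; pred: 41+0-8=33
Step 10: prey: 0+0-0=0; pred: 33+0-6=27
Step 11: prey: 0+0-0=0; pred: 27+0-5=22
Step 12: prey: 0+0-0=0; pred: 22+0-4=18
Max prey = 30 at step 2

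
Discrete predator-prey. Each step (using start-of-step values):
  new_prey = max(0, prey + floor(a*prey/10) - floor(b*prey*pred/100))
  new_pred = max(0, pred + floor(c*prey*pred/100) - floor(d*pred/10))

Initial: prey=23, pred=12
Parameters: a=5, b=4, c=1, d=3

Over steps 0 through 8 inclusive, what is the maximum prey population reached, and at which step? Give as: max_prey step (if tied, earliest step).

Answer: 47 8

Derivation:
Step 1: prey: 23+11-11=23; pred: 12+2-3=11
Step 2: prey: 23+11-10=24; pred: 11+2-3=10
Step 3: prey: 24+12-9=27; pred: 10+2-3=9
Step 4: prey: 27+13-9=31; pred: 9+2-2=9
Step 5: prey: 31+15-11=35; pred: 9+2-2=9
Step 6: prey: 35+17-12=40; pred: 9+3-2=10
Step 7: prey: 40+20-16=44; pred: 10+4-3=11
Step 8: prey: 44+22-19=47; pred: 11+4-3=12
Max prey = 47 at step 8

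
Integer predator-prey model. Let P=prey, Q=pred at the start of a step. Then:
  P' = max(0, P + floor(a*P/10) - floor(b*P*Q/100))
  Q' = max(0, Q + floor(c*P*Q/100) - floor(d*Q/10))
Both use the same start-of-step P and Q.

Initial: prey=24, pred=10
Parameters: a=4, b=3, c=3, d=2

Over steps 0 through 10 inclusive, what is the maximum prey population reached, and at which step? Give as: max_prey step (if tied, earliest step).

Step 1: prey: 24+9-7=26; pred: 10+7-2=15
Step 2: prey: 26+10-11=25; pred: 15+11-3=23
Step 3: prey: 25+10-17=18; pred: 23+17-4=36
Step 4: prey: 18+7-19=6; pred: 36+19-7=48
Step 5: prey: 6+2-8=0; pred: 48+8-9=47
Step 6: prey: 0+0-0=0; pred: 47+0-9=38
Step 7: prey: 0+0-0=0; pred: 38+0-7=31
Step 8: prey: 0+0-0=0; pred: 31+0-6=25
Step 9: prey: 0+0-0=0; pred: 25+0-5=20
Step 10: prey: 0+0-0=0; pred: 20+0-4=16
Max prey = 26 at step 1

Answer: 26 1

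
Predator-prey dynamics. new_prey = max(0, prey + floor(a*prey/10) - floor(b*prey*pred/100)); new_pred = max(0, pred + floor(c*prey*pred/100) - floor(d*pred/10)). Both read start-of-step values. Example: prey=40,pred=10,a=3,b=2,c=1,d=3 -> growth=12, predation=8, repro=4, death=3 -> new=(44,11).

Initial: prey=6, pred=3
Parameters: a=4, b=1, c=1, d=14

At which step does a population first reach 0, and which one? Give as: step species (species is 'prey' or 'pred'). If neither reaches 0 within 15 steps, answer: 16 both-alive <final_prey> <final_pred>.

Answer: 1 pred

Derivation:
Step 1: prey: 6+2-0=8; pred: 3+0-4=0
First extinction: pred at step 1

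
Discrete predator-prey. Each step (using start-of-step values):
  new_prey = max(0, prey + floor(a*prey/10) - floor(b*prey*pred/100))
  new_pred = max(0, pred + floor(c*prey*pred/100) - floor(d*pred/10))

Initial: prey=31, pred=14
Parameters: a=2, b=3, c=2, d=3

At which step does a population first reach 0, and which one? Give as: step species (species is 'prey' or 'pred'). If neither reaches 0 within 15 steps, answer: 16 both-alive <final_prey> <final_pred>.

Answer: 16 both-alive 3 3

Derivation:
Step 1: prey: 31+6-13=24; pred: 14+8-4=18
Step 2: prey: 24+4-12=16; pred: 18+8-5=21
Step 3: prey: 16+3-10=9; pred: 21+6-6=21
Step 4: prey: 9+1-5=5; pred: 21+3-6=18
Step 5: prey: 5+1-2=4; pred: 18+1-5=14
Step 6: prey: 4+0-1=3; pred: 14+1-4=11
Step 7: prey: 3+0-0=3; pred: 11+0-3=8
Step 8: prey: 3+0-0=3; pred: 8+0-2=6
Step 9: prey: 3+0-0=3; pred: 6+0-1=5
Step 10: prey: 3+0-0=3; pred: 5+0-1=4
Step 11: prey: 3+0-0=3; pred: 4+0-1=3
Step 12: prey: 3+0-0=3; pred: 3+0-0=3
Steps 13-15: state stable at prey=3, pred=3 (no change)
No extinction within 15 steps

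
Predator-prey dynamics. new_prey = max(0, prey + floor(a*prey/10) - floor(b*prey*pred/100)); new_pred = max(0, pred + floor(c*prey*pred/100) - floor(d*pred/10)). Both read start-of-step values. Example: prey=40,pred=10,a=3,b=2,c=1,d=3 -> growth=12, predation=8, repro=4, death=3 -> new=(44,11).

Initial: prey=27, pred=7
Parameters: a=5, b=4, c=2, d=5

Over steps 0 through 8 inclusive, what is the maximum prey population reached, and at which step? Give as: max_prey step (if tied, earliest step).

Answer: 53 4

Derivation:
Step 1: prey: 27+13-7=33; pred: 7+3-3=7
Step 2: prey: 33+16-9=40; pred: 7+4-3=8
Step 3: prey: 40+20-12=48; pred: 8+6-4=10
Step 4: prey: 48+24-19=53; pred: 10+9-5=14
Step 5: prey: 53+26-29=50; pred: 14+14-7=21
Step 6: prey: 50+25-42=33; pred: 21+21-10=32
Step 7: prey: 33+16-42=7; pred: 32+21-16=37
Step 8: prey: 7+3-10=0; pred: 37+5-18=24
Max prey = 53 at step 4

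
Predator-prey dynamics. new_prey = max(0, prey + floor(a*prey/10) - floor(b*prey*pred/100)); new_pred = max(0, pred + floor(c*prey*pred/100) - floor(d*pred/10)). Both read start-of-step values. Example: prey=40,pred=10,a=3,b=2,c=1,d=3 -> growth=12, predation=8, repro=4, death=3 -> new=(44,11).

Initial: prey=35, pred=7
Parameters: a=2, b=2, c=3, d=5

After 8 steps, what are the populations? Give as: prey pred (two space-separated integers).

Answer: 1 9

Derivation:
Step 1: prey: 35+7-4=38; pred: 7+7-3=11
Step 2: prey: 38+7-8=37; pred: 11+12-5=18
Step 3: prey: 37+7-13=31; pred: 18+19-9=28
Step 4: prey: 31+6-17=20; pred: 28+26-14=40
Step 5: prey: 20+4-16=8; pred: 40+24-20=44
Step 6: prey: 8+1-7=2; pred: 44+10-22=32
Step 7: prey: 2+0-1=1; pred: 32+1-16=17
Step 8: prey: 1+0-0=1; pred: 17+0-8=9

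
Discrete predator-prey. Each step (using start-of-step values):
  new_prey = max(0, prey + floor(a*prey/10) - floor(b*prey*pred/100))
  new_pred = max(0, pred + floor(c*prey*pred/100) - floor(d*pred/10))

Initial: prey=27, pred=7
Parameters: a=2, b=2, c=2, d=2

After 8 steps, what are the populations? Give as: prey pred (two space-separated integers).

Step 1: prey: 27+5-3=29; pred: 7+3-1=9
Step 2: prey: 29+5-5=29; pred: 9+5-1=13
Step 3: prey: 29+5-7=27; pred: 13+7-2=18
Step 4: prey: 27+5-9=23; pred: 18+9-3=24
Step 5: prey: 23+4-11=16; pred: 24+11-4=31
Step 6: prey: 16+3-9=10; pred: 31+9-6=34
Step 7: prey: 10+2-6=6; pred: 34+6-6=34
Step 8: prey: 6+1-4=3; pred: 34+4-6=32

Answer: 3 32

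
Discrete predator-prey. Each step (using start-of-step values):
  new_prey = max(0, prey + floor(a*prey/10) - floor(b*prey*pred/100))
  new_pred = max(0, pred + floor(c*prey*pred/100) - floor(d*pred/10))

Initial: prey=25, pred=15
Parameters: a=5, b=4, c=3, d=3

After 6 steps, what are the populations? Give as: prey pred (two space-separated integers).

Answer: 0 14

Derivation:
Step 1: prey: 25+12-15=22; pred: 15+11-4=22
Step 2: prey: 22+11-19=14; pred: 22+14-6=30
Step 3: prey: 14+7-16=5; pred: 30+12-9=33
Step 4: prey: 5+2-6=1; pred: 33+4-9=28
Step 5: prey: 1+0-1=0; pred: 28+0-8=20
Step 6: prey: 0+0-0=0; pred: 20+0-6=14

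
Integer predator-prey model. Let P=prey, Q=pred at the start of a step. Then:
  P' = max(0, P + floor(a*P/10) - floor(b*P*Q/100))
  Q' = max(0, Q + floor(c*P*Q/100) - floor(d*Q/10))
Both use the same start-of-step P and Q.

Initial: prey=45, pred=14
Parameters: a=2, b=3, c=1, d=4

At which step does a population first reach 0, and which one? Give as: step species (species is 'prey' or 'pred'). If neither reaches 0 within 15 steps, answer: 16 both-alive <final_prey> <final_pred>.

Answer: 16 both-alive 46 2

Derivation:
Step 1: prey: 45+9-18=36; pred: 14+6-5=15
Step 2: prey: 36+7-16=27; pred: 15+5-6=14
Step 3: prey: 27+5-11=21; pred: 14+3-5=12
Step 4: prey: 21+4-7=18; pred: 12+2-4=10
Step 5: prey: 18+3-5=16; pred: 10+1-4=7
Step 6: prey: 16+3-3=16; pred: 7+1-2=6
Step 7: prey: 16+3-2=17; pred: 6+0-2=4
Step 8: prey: 17+3-2=18; pred: 4+0-1=3
Step 9: prey: 18+3-1=20; pred: 3+0-1=2
Step 10: prey: 20+4-1=23; pred: 2+0-0=2
Step 11: prey: 23+4-1=26; pred: 2+0-0=2
Step 12: prey: 26+5-1=30; pred: 2+0-0=2
Step 13: prey: 30+6-1=35; pred: 2+0-0=2
Step 14: prey: 35+7-2=40; pred: 2+0-0=2
Step 15: prey: 40+8-2=46; pred: 2+0-0=2
No extinction within 15 steps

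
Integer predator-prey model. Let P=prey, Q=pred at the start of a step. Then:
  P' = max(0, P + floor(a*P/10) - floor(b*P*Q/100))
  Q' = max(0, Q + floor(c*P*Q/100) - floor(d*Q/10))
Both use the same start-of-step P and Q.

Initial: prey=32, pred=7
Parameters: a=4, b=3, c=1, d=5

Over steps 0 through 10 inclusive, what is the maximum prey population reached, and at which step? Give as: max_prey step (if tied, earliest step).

Answer: 136 8

Derivation:
Step 1: prey: 32+12-6=38; pred: 7+2-3=6
Step 2: prey: 38+15-6=47; pred: 6+2-3=5
Step 3: prey: 47+18-7=58; pred: 5+2-2=5
Step 4: prey: 58+23-8=73; pred: 5+2-2=5
Step 5: prey: 73+29-10=92; pred: 5+3-2=6
Step 6: prey: 92+36-16=112; pred: 6+5-3=8
Step 7: prey: 112+44-26=130; pred: 8+8-4=12
Step 8: prey: 130+52-46=136; pred: 12+15-6=21
Step 9: prey: 136+54-85=105; pred: 21+28-10=39
Step 10: prey: 105+42-122=25; pred: 39+40-19=60
Max prey = 136 at step 8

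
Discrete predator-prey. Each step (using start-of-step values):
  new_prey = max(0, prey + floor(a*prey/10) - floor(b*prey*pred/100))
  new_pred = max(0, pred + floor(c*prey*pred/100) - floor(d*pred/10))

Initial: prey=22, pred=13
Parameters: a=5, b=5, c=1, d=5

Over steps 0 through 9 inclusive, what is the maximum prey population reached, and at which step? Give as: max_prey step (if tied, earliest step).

Step 1: prey: 22+11-14=19; pred: 13+2-6=9
Step 2: prey: 19+9-8=20; pred: 9+1-4=6
Step 3: prey: 20+10-6=24; pred: 6+1-3=4
Step 4: prey: 24+12-4=32; pred: 4+0-2=2
Step 5: prey: 32+16-3=45; pred: 2+0-1=1
Step 6: prey: 45+22-2=65; pred: 1+0-0=1
Step 7: prey: 65+32-3=94; pred: 1+0-0=1
Step 8: prey: 94+47-4=137; pred: 1+0-0=1
Step 9: prey: 137+68-6=199; pred: 1+1-0=2
Max prey = 199 at step 9

Answer: 199 9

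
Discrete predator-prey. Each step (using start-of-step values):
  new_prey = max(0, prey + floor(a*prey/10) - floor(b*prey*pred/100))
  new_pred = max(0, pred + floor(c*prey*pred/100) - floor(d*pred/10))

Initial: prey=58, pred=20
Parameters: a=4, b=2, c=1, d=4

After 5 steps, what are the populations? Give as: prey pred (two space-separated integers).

Step 1: prey: 58+23-23=58; pred: 20+11-8=23
Step 2: prey: 58+23-26=55; pred: 23+13-9=27
Step 3: prey: 55+22-29=48; pred: 27+14-10=31
Step 4: prey: 48+19-29=38; pred: 31+14-12=33
Step 5: prey: 38+15-25=28; pred: 33+12-13=32

Answer: 28 32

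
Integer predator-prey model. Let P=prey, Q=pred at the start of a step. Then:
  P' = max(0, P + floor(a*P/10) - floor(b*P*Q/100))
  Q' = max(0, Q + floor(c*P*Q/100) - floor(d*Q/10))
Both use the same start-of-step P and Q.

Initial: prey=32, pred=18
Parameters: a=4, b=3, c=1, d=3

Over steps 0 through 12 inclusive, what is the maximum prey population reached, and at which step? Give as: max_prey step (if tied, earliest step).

Step 1: prey: 32+12-17=27; pred: 18+5-5=18
Step 2: prey: 27+10-14=23; pred: 18+4-5=17
Step 3: prey: 23+9-11=21; pred: 17+3-5=15
Step 4: prey: 21+8-9=20; pred: 15+3-4=14
Step 5: prey: 20+8-8=20; pred: 14+2-4=12
Step 6: prey: 20+8-7=21; pred: 12+2-3=11
Step 7: prey: 21+8-6=23; pred: 11+2-3=10
Step 8: prey: 23+9-6=26; pred: 10+2-3=9
Step 9: prey: 26+10-7=29; pred: 9+2-2=9
Step 10: prey: 29+11-7=33; pred: 9+2-2=9
Step 11: prey: 33+13-8=38; pred: 9+2-2=9
Step 12: prey: 38+15-10=43; pred: 9+3-2=10
Max prey = 43 at step 12

Answer: 43 12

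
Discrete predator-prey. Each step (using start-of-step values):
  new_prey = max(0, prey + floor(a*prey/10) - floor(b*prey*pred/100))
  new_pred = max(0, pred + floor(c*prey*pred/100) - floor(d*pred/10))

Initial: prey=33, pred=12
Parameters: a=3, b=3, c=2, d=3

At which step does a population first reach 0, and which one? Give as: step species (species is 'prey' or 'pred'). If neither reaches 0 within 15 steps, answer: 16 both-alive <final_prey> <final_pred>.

Answer: 16 both-alive 2 3

Derivation:
Step 1: prey: 33+9-11=31; pred: 12+7-3=16
Step 2: prey: 31+9-14=26; pred: 16+9-4=21
Step 3: prey: 26+7-16=17; pred: 21+10-6=25
Step 4: prey: 17+5-12=10; pred: 25+8-7=26
Step 5: prey: 10+3-7=6; pred: 26+5-7=24
Step 6: prey: 6+1-4=3; pred: 24+2-7=19
Step 7: prey: 3+0-1=2; pred: 19+1-5=15
Step 8: prey: 2+0-0=2; pred: 15+0-4=11
Step 9: prey: 2+0-0=2; pred: 11+0-3=8
Step 10: prey: 2+0-0=2; pred: 8+0-2=6
Step 11: prey: 2+0-0=2; pred: 6+0-1=5
Step 12: prey: 2+0-0=2; pred: 5+0-1=4
Step 13: prey: 2+0-0=2; pred: 4+0-1=3
Step 14: prey: 2+0-0=2; pred: 3+0-0=3
Steps 15-15: state stable at prey=2, pred=3 (no change)
No extinction within 15 steps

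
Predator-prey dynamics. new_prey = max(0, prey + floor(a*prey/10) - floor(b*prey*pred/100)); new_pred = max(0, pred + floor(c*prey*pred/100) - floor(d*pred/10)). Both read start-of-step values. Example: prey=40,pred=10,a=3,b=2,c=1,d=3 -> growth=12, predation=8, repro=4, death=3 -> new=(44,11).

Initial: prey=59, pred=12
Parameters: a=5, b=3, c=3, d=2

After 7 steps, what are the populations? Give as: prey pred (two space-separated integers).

Answer: 0 71

Derivation:
Step 1: prey: 59+29-21=67; pred: 12+21-2=31
Step 2: prey: 67+33-62=38; pred: 31+62-6=87
Step 3: prey: 38+19-99=0; pred: 87+99-17=169
Step 4: prey: 0+0-0=0; pred: 169+0-33=136
Step 5: prey: 0+0-0=0; pred: 136+0-27=109
Step 6: prey: 0+0-0=0; pred: 109+0-21=88
Step 7: prey: 0+0-0=0; pred: 88+0-17=71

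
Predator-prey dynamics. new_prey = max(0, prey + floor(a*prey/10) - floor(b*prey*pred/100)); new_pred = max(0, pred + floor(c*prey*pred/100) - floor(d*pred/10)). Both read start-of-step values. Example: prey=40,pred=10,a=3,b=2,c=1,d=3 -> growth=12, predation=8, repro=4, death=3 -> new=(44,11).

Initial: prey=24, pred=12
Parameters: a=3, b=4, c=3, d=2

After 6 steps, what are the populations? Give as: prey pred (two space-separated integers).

Step 1: prey: 24+7-11=20; pred: 12+8-2=18
Step 2: prey: 20+6-14=12; pred: 18+10-3=25
Step 3: prey: 12+3-12=3; pred: 25+9-5=29
Step 4: prey: 3+0-3=0; pred: 29+2-5=26
Step 5: prey: 0+0-0=0; pred: 26+0-5=21
Step 6: prey: 0+0-0=0; pred: 21+0-4=17

Answer: 0 17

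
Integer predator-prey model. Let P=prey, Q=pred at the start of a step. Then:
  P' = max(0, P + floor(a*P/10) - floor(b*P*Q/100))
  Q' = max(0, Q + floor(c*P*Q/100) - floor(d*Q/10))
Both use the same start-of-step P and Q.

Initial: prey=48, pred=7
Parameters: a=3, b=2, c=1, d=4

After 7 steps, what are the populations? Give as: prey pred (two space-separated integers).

Step 1: prey: 48+14-6=56; pred: 7+3-2=8
Step 2: prey: 56+16-8=64; pred: 8+4-3=9
Step 3: prey: 64+19-11=72; pred: 9+5-3=11
Step 4: prey: 72+21-15=78; pred: 11+7-4=14
Step 5: prey: 78+23-21=80; pred: 14+10-5=19
Step 6: prey: 80+24-30=74; pred: 19+15-7=27
Step 7: prey: 74+22-39=57; pred: 27+19-10=36

Answer: 57 36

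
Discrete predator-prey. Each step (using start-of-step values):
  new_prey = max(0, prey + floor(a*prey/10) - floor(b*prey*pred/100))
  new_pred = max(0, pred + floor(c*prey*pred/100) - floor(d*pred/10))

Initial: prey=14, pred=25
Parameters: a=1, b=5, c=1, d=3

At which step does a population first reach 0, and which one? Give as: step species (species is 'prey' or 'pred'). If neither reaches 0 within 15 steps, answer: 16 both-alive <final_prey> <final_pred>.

Step 1: prey: 14+1-17=0; pred: 25+3-7=21
First extinction: prey at step 1

Answer: 1 prey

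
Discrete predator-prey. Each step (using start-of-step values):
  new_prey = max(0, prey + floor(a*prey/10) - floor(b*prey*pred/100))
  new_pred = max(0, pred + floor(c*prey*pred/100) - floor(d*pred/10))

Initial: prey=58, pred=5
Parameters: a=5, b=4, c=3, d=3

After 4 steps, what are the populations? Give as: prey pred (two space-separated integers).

Answer: 0 93

Derivation:
Step 1: prey: 58+29-11=76; pred: 5+8-1=12
Step 2: prey: 76+38-36=78; pred: 12+27-3=36
Step 3: prey: 78+39-112=5; pred: 36+84-10=110
Step 4: prey: 5+2-22=0; pred: 110+16-33=93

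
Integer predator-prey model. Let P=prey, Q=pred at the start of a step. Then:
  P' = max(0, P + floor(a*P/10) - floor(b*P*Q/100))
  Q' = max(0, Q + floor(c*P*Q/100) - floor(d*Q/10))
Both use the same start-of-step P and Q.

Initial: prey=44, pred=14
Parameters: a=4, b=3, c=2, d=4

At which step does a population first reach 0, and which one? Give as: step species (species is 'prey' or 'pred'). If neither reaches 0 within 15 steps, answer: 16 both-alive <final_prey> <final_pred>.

Answer: 16 both-alive 1 2

Derivation:
Step 1: prey: 44+17-18=43; pred: 14+12-5=21
Step 2: prey: 43+17-27=33; pred: 21+18-8=31
Step 3: prey: 33+13-30=16; pred: 31+20-12=39
Step 4: prey: 16+6-18=4; pred: 39+12-15=36
Step 5: prey: 4+1-4=1; pred: 36+2-14=24
Step 6: prey: 1+0-0=1; pred: 24+0-9=15
Step 7: prey: 1+0-0=1; pred: 15+0-6=9
Step 8: prey: 1+0-0=1; pred: 9+0-3=6
Step 9: prey: 1+0-0=1; pred: 6+0-2=4
Step 10: prey: 1+0-0=1; pred: 4+0-1=3
Step 11: prey: 1+0-0=1; pred: 3+0-1=2
Step 12: prey: 1+0-0=1; pred: 2+0-0=2
Steps 13-15: state stable at prey=1, pred=2 (no change)
No extinction within 15 steps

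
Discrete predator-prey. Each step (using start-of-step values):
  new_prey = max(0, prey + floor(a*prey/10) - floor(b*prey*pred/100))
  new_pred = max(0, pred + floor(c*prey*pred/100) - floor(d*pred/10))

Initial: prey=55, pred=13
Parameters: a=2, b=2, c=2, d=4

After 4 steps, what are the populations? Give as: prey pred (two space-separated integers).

Answer: 4 50

Derivation:
Step 1: prey: 55+11-14=52; pred: 13+14-5=22
Step 2: prey: 52+10-22=40; pred: 22+22-8=36
Step 3: prey: 40+8-28=20; pred: 36+28-14=50
Step 4: prey: 20+4-20=4; pred: 50+20-20=50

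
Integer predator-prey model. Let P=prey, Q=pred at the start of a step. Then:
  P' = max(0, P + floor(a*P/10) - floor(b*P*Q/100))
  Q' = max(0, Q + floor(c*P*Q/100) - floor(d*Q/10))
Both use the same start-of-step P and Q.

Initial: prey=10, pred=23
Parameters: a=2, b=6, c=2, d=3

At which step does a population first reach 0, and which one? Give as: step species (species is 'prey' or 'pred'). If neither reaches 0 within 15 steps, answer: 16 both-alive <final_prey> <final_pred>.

Answer: 1 prey

Derivation:
Step 1: prey: 10+2-13=0; pred: 23+4-6=21
First extinction: prey at step 1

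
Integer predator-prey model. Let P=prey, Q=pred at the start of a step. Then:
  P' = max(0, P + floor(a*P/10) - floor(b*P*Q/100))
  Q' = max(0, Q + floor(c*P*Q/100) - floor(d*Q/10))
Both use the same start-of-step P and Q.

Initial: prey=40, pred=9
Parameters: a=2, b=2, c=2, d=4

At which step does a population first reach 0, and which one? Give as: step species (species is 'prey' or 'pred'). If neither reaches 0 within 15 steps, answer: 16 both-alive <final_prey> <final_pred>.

Answer: 16 both-alive 3 2

Derivation:
Step 1: prey: 40+8-7=41; pred: 9+7-3=13
Step 2: prey: 41+8-10=39; pred: 13+10-5=18
Step 3: prey: 39+7-14=32; pred: 18+14-7=25
Step 4: prey: 32+6-16=22; pred: 25+16-10=31
Step 5: prey: 22+4-13=13; pred: 31+13-12=32
Step 6: prey: 13+2-8=7; pred: 32+8-12=28
Step 7: prey: 7+1-3=5; pred: 28+3-11=20
Step 8: prey: 5+1-2=4; pred: 20+2-8=14
Step 9: prey: 4+0-1=3; pred: 14+1-5=10
Step 10: prey: 3+0-0=3; pred: 10+0-4=6
Step 11: prey: 3+0-0=3; pred: 6+0-2=4
Step 12: prey: 3+0-0=3; pred: 4+0-1=3
Step 13: prey: 3+0-0=3; pred: 3+0-1=2
Step 14: prey: 3+0-0=3; pred: 2+0-0=2
Steps 15-15: state stable at prey=3, pred=2 (no change)
No extinction within 15 steps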